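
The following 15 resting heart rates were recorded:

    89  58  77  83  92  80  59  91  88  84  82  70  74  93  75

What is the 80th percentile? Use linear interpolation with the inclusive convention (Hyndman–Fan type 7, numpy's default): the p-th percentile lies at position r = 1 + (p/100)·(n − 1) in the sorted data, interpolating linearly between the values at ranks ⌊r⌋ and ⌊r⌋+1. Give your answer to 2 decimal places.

89.40

Sorted: 58, 59, 70, 74, 75, 77, 80, 82, 83, 84, 88, 89, 91, 92, 93.
n = 15.
r = 1 + (80/100)·(15 − 1) = 1 + 11.2 = 12.2.
Rank 12 is 89 and rank 13 is 91.
Interpolate: 89 + 0.2·(91 − 89) = 89 + 0.2·2 = 89.4.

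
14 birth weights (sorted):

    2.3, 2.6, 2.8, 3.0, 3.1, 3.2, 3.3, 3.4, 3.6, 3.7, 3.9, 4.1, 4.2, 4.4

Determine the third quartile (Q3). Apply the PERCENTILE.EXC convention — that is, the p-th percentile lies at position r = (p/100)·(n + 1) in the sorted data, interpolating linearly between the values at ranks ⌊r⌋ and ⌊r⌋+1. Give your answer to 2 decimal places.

n = 14.
r = (75/100)·(14 + 1) = 11.25.
Rank 11 is 3.9 and rank 12 is 4.1.
Interpolate: 3.9 + 0.25·(4.1 − 3.9) = 3.9 + 0.25·0.2 = 3.95.

3.95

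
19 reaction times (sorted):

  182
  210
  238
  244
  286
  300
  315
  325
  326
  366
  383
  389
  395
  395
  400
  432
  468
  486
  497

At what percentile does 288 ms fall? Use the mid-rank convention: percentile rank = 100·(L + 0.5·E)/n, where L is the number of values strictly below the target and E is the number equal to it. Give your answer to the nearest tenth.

26.3

Count below 288: L = 5; count equal: E = 0; n = 19.
Percentile rank = 100·(5 + 0.5·0)/19 = 100·5/19 = 26.32.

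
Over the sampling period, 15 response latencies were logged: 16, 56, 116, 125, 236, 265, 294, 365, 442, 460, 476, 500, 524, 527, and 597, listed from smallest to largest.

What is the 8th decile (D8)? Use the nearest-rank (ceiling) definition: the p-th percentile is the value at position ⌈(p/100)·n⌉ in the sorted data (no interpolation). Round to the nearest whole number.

n = 15.
Position = ⌈80/100 · 15⌉ = ⌈12⌉ = 12.
The value at rank 12 is 500.

500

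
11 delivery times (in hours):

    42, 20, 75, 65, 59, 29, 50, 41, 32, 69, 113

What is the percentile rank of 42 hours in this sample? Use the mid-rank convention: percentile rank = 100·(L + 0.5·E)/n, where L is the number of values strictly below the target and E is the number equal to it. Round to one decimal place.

Sorted: 20, 29, 32, 41, 42, 50, 59, 65, 69, 75, 113.
Count below 42: L = 4; count equal: E = 1; n = 11.
Percentile rank = 100·(4 + 0.5·1)/11 = 100·4.5/11 = 40.91.

40.9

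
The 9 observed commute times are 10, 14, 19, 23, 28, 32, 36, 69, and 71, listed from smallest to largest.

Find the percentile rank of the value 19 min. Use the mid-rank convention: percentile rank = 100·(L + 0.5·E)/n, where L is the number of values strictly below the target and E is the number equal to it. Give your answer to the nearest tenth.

Count below 19: L = 2; count equal: E = 1; n = 9.
Percentile rank = 100·(2 + 0.5·1)/9 = 100·2.5/9 = 27.78.

27.8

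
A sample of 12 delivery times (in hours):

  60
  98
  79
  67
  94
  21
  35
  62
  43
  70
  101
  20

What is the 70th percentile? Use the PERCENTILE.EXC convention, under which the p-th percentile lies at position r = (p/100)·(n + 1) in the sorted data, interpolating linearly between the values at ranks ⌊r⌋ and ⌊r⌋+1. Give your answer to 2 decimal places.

80.50

Sorted: 20, 21, 35, 43, 60, 62, 67, 70, 79, 94, 98, 101.
n = 12.
r = (70/100)·(12 + 1) = 9.1.
Rank 9 is 79 and rank 10 is 94.
Interpolate: 79 + 0.1·(94 − 79) = 79 + 0.1·15 = 80.5.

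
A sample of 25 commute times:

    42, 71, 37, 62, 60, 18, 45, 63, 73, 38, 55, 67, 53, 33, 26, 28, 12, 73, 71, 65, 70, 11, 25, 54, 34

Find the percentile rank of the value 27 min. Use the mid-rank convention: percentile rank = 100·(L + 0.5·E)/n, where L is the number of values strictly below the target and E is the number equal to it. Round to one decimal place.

20.0

Sorted: 11, 12, 18, 25, 26, 28, 33, 34, 37, 38, 42, 45, 53, 54, 55, 60, 62, 63, 65, 67, 70, 71, 71, 73, 73.
Count below 27: L = 5; count equal: E = 0; n = 25.
Percentile rank = 100·(5 + 0.5·0)/25 = 100·5/25 = 20.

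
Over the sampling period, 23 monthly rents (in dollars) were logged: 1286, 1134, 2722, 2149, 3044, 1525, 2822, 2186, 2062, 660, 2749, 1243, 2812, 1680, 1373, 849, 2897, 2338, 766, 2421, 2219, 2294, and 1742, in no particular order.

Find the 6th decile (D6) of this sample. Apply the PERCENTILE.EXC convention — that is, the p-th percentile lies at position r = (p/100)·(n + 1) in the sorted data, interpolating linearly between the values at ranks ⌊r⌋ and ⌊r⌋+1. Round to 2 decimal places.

Sorted: 660, 766, 849, 1134, 1243, 1286, 1373, 1525, 1680, 1742, 2062, 2149, 2186, 2219, 2294, 2338, 2421, 2722, 2749, 2812, 2822, 2897, 3044.
n = 23.
r = (60/100)·(23 + 1) = 14.4.
Rank 14 is 2219 and rank 15 is 2294.
Interpolate: 2219 + 0.4·(2294 − 2219) = 2219 + 0.4·75 = 2249.

2249.00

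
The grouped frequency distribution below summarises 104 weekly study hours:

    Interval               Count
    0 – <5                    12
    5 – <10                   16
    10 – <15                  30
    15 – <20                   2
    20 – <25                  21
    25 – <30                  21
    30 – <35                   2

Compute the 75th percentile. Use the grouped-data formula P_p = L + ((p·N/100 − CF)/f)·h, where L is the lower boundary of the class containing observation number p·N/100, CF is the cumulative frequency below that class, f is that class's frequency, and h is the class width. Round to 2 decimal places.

N = 104; target position k = 75/100 · 104 = 78.
Cumulative frequencies: 12, 28, 58, 60, 81, 102, 104.
Observation 78 falls in the class 20 – <25.
L = 20, CF = 60, f = 21, h = 5.
P75 = 20 + ((78 − 60)/21)·5 = 20 + 4.28571 = 24.2857.

24.29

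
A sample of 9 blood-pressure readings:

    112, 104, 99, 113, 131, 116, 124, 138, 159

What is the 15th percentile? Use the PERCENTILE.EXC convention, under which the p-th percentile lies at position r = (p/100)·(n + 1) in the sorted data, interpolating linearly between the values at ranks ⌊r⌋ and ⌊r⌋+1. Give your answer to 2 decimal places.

101.50

Sorted: 99, 104, 112, 113, 116, 124, 131, 138, 159.
n = 9.
r = (15/100)·(9 + 1) = 1.5.
Rank 1 is 99 and rank 2 is 104.
Interpolate: 99 + 0.5·(104 − 99) = 99 + 0.5·5 = 101.5.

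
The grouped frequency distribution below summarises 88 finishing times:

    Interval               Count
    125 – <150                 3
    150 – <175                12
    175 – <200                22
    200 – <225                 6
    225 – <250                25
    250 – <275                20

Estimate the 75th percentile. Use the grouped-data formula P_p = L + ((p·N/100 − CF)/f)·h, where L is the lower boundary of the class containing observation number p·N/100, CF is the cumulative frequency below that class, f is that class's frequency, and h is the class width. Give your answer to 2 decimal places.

248.00

N = 88; target position k = 75/100 · 88 = 66.
Cumulative frequencies: 3, 15, 37, 43, 68, 88.
Observation 66 falls in the class 225 – <250.
L = 225, CF = 43, f = 25, h = 25.
P75 = 225 + ((66 − 43)/25)·25 = 225 + 23 = 248.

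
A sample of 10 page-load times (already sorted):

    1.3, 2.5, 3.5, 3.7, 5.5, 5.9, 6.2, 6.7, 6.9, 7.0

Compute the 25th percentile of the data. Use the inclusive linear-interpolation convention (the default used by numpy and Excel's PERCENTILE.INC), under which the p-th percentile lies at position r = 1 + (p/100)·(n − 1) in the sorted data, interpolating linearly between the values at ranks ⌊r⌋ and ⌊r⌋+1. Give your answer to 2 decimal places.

n = 10.
r = 1 + (25/100)·(10 − 1) = 1 + 2.25 = 3.25.
Rank 3 is 3.5 and rank 4 is 3.7.
Interpolate: 3.5 + 0.25·(3.7 − 3.5) = 3.5 + 0.25·0.2 = 3.55.

3.55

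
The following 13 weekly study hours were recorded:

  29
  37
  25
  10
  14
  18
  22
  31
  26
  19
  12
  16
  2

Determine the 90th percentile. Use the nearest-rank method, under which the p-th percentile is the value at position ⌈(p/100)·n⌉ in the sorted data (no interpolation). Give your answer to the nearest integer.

Sorted: 2, 10, 12, 14, 16, 18, 19, 22, 25, 26, 29, 31, 37.
n = 13.
Position = ⌈90/100 · 13⌉ = ⌈11.7⌉ = 12.
The value at rank 12 is 31.

31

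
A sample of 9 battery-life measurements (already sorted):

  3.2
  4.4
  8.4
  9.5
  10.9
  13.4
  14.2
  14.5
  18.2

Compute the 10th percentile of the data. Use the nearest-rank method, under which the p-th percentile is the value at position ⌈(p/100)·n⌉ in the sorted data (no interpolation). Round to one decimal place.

n = 9.
Position = ⌈10/100 · 9⌉ = ⌈0.9⌉ = 1.
The value at rank 1 is 3.2.

3.2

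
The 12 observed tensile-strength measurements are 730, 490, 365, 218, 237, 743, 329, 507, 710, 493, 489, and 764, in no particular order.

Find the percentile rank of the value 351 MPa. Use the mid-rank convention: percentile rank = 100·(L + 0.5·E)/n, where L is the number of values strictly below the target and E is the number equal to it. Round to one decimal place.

25.0

Sorted: 218, 237, 329, 365, 489, 490, 493, 507, 710, 730, 743, 764.
Count below 351: L = 3; count equal: E = 0; n = 12.
Percentile rank = 100·(3 + 0.5·0)/12 = 100·3/12 = 25.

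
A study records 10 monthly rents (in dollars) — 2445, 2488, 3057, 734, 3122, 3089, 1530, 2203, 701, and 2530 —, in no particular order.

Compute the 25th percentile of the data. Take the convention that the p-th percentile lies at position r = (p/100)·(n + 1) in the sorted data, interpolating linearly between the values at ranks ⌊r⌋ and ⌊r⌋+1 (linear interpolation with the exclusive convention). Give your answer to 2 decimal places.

1331.00

Sorted: 701, 734, 1530, 2203, 2445, 2488, 2530, 3057, 3089, 3122.
n = 10.
r = (25/100)·(10 + 1) = 2.75.
Rank 2 is 734 and rank 3 is 1530.
Interpolate: 734 + 0.75·(1530 − 734) = 734 + 0.75·796 = 1331.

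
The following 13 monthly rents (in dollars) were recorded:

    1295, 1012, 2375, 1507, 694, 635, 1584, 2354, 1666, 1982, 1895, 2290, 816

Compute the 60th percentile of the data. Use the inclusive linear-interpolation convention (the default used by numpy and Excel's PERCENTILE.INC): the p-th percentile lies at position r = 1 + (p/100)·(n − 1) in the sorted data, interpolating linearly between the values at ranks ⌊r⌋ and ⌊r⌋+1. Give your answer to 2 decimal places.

Sorted: 635, 694, 816, 1012, 1295, 1507, 1584, 1666, 1895, 1982, 2290, 2354, 2375.
n = 13.
r = 1 + (60/100)·(13 − 1) = 1 + 7.2 = 8.2.
Rank 8 is 1666 and rank 9 is 1895.
Interpolate: 1666 + 0.2·(1895 − 1666) = 1666 + 0.2·229 = 1711.8.

1711.80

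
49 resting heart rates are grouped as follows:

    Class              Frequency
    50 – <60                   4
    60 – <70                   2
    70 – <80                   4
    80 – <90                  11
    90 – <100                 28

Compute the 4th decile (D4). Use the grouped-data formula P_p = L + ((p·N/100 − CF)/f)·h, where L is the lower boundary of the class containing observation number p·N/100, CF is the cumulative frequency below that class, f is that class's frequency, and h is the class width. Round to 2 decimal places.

N = 49; target position k = 40/100 · 49 = 19.6.
Cumulative frequencies: 4, 6, 10, 21, 49.
Observation 19.6 falls in the class 80 – <90.
L = 80, CF = 10, f = 11, h = 10.
P40 = 80 + ((19.6 − 10)/11)·10 = 80 + 8.72727 = 88.7273.

88.73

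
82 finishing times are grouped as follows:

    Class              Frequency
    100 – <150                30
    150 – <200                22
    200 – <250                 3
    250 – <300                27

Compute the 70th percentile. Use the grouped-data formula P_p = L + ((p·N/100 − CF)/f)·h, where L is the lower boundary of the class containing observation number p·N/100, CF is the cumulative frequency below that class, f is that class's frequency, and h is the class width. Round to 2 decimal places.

254.44

N = 82; target position k = 70/100 · 82 = 57.4.
Cumulative frequencies: 30, 52, 55, 82.
Observation 57.4 falls in the class 250 – <300.
L = 250, CF = 55, f = 27, h = 50.
P70 = 250 + ((57.4 − 55)/27)·50 = 250 + 4.44444 = 254.444.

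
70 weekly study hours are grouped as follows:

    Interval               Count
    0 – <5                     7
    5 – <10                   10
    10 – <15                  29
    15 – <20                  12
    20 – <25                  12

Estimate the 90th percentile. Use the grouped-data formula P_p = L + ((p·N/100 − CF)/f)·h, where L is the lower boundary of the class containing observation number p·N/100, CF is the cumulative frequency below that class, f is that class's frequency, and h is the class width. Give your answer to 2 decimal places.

22.08

N = 70; target position k = 90/100 · 70 = 63.
Cumulative frequencies: 7, 17, 46, 58, 70.
Observation 63 falls in the class 20 – <25.
L = 20, CF = 58, f = 12, h = 5.
P90 = 20 + ((63 − 58)/12)·5 = 20 + 2.08333 = 22.0833.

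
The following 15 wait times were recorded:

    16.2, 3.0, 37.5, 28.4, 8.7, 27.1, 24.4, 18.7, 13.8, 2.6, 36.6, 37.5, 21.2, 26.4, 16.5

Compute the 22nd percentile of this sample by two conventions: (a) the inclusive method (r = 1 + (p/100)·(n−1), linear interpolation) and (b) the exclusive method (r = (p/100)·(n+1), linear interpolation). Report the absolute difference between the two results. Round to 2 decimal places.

Sorted: 2.6, 3.0, 8.7, 13.8, 16.2, 16.5, 18.7, 21.2, 24.4, 26.4, 27.1, 28.4, 36.6, 37.5, 37.5.
n = 15.
(a) r = 4.08; between ranks 4 (13.8) and 5 (16.2): 13.992.
(b) r = 3.52; between ranks 3 (8.7) and 4 (13.8): 11.352.
|13.992 − 11.352| = 2.64.

2.64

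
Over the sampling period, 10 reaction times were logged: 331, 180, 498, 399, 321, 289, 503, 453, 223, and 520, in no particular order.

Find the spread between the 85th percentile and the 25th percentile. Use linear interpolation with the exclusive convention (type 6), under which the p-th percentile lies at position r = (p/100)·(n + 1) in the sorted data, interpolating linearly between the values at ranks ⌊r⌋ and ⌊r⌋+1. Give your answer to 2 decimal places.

236.45

Sorted: 180, 223, 289, 321, 331, 399, 453, 498, 503, 520.
n = 10.
P25: r = 2.75; ranks 2–3 are 223, 289; interpolating gives 272.5.
P85: r = 9.35; ranks 9–10 are 503, 520; interpolating gives 508.95.
Difference: 508.95 − 272.5 = 236.45.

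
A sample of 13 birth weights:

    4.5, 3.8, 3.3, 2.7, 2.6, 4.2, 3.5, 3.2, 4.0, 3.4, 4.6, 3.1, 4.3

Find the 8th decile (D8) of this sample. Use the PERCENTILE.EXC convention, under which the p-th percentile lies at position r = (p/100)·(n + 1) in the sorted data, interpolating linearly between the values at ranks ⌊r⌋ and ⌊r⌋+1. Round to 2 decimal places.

4.34

Sorted: 2.6, 2.7, 3.1, 3.2, 3.3, 3.4, 3.5, 3.8, 4.0, 4.2, 4.3, 4.5, 4.6.
n = 13.
r = (80/100)·(13 + 1) = 11.2.
Rank 11 is 4.3 and rank 12 is 4.5.
Interpolate: 4.3 + 0.2·(4.5 − 4.3) = 4.3 + 0.2·0.2 = 4.34.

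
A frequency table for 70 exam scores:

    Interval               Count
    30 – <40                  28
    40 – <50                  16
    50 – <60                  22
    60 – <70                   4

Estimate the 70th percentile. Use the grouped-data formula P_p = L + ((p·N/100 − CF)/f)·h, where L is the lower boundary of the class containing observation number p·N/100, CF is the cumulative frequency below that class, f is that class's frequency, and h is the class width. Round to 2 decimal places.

N = 70; target position k = 70/100 · 70 = 49.
Cumulative frequencies: 28, 44, 66, 70.
Observation 49 falls in the class 50 – <60.
L = 50, CF = 44, f = 22, h = 10.
P70 = 50 + ((49 − 44)/22)·10 = 50 + 2.27273 = 52.2727.

52.27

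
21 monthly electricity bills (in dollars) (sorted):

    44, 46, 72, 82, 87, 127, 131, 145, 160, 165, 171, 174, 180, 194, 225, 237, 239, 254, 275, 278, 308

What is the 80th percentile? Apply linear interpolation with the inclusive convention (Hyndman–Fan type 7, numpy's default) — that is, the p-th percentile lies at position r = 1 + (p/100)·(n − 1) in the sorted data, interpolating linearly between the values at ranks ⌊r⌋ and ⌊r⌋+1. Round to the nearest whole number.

239

n = 21.
r = 1 + (80/100)·(21 − 1) = 1 + 16 = 17.
r is an integer, so P80 is the value at rank 17: 239.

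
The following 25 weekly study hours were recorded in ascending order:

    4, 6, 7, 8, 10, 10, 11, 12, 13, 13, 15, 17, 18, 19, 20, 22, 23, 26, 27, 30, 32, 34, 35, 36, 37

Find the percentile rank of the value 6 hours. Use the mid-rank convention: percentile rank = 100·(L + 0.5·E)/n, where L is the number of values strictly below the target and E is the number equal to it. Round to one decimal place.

6.0

Count below 6: L = 1; count equal: E = 1; n = 25.
Percentile rank = 100·(1 + 0.5·1)/25 = 100·1.5/25 = 6.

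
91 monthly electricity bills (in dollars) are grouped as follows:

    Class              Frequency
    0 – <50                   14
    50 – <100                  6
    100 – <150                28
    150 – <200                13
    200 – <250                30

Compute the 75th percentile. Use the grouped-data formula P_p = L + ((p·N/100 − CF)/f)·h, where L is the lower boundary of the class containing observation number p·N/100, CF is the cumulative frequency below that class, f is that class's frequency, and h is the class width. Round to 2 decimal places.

212.08

N = 91; target position k = 75/100 · 91 = 68.25.
Cumulative frequencies: 14, 20, 48, 61, 91.
Observation 68.25 falls in the class 200 – <250.
L = 200, CF = 61, f = 30, h = 50.
P75 = 200 + ((68.25 − 61)/30)·50 = 200 + 12.0833 = 212.083.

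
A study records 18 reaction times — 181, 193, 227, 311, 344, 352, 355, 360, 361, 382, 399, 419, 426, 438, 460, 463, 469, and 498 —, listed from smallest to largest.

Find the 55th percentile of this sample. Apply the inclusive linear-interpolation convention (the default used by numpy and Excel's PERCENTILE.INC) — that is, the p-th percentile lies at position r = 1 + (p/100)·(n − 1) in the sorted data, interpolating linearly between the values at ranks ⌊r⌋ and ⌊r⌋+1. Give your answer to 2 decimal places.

n = 18.
r = 1 + (55/100)·(18 − 1) = 1 + 9.35 = 10.35.
Rank 10 is 382 and rank 11 is 399.
Interpolate: 382 + 0.35·(399 − 382) = 382 + 0.35·17 = 387.95.

387.95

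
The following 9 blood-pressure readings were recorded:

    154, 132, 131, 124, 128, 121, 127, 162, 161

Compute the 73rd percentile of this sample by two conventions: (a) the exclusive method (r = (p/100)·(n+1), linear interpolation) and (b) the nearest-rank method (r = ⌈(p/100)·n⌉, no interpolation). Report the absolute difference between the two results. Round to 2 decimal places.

2.10

Sorted: 121, 124, 127, 128, 131, 132, 154, 161, 162.
n = 9.
(a) r = 7.3; between ranks 7 (154) and 8 (161): 156.1.
(b) the nearest-rank method: rank 7 → 154.
|156.1 − 154| = 2.1.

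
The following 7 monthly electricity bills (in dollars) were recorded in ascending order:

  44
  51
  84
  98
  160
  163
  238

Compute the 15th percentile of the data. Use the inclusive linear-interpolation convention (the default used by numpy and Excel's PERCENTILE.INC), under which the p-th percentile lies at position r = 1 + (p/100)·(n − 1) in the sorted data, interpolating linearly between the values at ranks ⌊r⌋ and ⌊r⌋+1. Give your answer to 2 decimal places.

50.30

n = 7.
r = 1 + (15/100)·(7 − 1) = 1 + 0.9 = 1.9.
Rank 1 is 44 and rank 2 is 51.
Interpolate: 44 + 0.9·(51 − 44) = 44 + 0.9·7 = 50.3.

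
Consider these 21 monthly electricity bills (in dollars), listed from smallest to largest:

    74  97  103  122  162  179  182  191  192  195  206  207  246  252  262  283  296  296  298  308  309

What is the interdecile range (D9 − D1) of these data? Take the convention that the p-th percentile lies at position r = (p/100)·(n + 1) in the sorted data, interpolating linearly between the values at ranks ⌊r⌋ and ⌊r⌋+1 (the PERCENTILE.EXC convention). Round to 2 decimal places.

n = 21.
P10: r = 2.2; ranks 2–3 are 97, 103; interpolating gives 98.2.
P90: r = 19.8; ranks 19–20 are 298, 308; interpolating gives 306.
Difference: 306 − 98.2 = 207.8.

207.80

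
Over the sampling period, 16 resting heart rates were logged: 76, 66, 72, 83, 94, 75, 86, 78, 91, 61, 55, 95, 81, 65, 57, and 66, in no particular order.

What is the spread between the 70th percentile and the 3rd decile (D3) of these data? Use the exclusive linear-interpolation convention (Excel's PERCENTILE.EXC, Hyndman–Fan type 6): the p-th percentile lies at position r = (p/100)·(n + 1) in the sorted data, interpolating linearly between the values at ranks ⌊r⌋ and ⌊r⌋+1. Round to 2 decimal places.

16.80

Sorted: 55, 57, 61, 65, 66, 66, 72, 75, 76, 78, 81, 83, 86, 91, 94, 95.
n = 16.
P30: r = 5.1; ranks 5–6 are 66, 66; interpolating gives 66.
P70: r = 11.9; ranks 11–12 are 81, 83; interpolating gives 82.8.
Difference: 82.8 − 66 = 16.8.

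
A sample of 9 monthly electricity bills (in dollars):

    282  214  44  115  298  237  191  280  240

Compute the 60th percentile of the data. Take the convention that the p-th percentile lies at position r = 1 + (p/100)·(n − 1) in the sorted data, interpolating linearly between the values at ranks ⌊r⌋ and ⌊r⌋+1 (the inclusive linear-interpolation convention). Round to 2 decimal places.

Sorted: 44, 115, 191, 214, 237, 240, 280, 282, 298.
n = 9.
r = 1 + (60/100)·(9 − 1) = 1 + 4.8 = 5.8.
Rank 5 is 237 and rank 6 is 240.
Interpolate: 237 + 0.8·(240 − 237) = 237 + 0.8·3 = 239.4.

239.40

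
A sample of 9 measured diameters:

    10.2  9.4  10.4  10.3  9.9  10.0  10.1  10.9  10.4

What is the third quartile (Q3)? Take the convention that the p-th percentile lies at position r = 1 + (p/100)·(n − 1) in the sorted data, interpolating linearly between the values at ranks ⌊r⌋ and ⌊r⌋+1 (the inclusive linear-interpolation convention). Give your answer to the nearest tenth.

10.4

Sorted: 9.4, 9.9, 10.0, 10.1, 10.2, 10.3, 10.4, 10.4, 10.9.
n = 9.
r = 1 + (75/100)·(9 − 1) = 1 + 6 = 7.
r is an integer, so P75 is the value at rank 7: 10.4.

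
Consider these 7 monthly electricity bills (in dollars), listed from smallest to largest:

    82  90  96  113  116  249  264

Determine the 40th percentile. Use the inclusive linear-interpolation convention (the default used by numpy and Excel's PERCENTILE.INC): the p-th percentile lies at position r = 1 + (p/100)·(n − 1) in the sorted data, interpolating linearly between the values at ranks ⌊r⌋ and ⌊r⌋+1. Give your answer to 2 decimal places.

n = 7.
r = 1 + (40/100)·(7 − 1) = 1 + 2.4 = 3.4.
Rank 3 is 96 and rank 4 is 113.
Interpolate: 96 + 0.4·(113 − 96) = 96 + 0.4·17 = 102.8.

102.80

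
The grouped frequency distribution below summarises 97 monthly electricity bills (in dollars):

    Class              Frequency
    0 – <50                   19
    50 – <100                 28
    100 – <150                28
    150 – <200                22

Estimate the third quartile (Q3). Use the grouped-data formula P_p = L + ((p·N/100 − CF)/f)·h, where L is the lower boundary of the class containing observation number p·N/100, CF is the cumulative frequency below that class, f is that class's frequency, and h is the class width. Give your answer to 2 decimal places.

N = 97; target position k = 75/100 · 97 = 72.75.
Cumulative frequencies: 19, 47, 75, 97.
Observation 72.75 falls in the class 100 – <150.
L = 100, CF = 47, f = 28, h = 50.
P75 = 100 + ((72.75 − 47)/28)·50 = 100 + 45.9821 = 145.982.

145.98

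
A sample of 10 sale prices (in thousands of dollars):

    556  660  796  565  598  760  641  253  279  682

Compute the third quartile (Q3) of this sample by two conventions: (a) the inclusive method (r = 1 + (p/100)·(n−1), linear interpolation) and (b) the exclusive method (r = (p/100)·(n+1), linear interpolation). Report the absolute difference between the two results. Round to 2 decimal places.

25.00

Sorted: 253, 279, 556, 565, 598, 641, 660, 682, 760, 796.
n = 10.
(a) r = 7.75; between ranks 7 (660) and 8 (682): 676.5.
(b) r = 8.25; between ranks 8 (682) and 9 (760): 701.5.
|676.5 − 701.5| = 25.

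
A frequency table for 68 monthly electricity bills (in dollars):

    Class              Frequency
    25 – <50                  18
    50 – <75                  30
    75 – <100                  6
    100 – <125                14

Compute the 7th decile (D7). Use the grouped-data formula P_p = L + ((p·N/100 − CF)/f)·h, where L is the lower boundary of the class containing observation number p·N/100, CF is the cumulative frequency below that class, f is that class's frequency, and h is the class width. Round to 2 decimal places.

N = 68; target position k = 70/100 · 68 = 47.6.
Cumulative frequencies: 18, 48, 54, 68.
Observation 47.6 falls in the class 50 – <75.
L = 50, CF = 18, f = 30, h = 25.
P70 = 50 + ((47.6 − 18)/30)·25 = 50 + 24.6667 = 74.6667.

74.67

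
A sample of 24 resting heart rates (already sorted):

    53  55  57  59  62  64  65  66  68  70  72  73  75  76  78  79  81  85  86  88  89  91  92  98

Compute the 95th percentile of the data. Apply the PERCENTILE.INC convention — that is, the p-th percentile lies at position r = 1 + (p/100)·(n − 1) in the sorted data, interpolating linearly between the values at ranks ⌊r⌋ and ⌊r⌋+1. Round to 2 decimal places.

91.85

n = 24.
r = 1 + (95/100)·(24 − 1) = 1 + 21.85 = 22.85.
Rank 22 is 91 and rank 23 is 92.
Interpolate: 91 + 0.85·(92 − 91) = 91 + 0.85·1 = 91.85.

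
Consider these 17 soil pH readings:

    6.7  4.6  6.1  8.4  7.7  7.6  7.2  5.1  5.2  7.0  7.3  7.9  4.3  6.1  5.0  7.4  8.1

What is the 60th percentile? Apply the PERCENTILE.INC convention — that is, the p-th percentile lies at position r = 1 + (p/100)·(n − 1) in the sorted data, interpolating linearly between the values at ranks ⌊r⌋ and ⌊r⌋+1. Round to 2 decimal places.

7.26

Sorted: 4.3, 4.6, 5.0, 5.1, 5.2, 6.1, 6.1, 6.7, 7.0, 7.2, 7.3, 7.4, 7.6, 7.7, 7.9, 8.1, 8.4.
n = 17.
r = 1 + (60/100)·(17 − 1) = 1 + 9.6 = 10.6.
Rank 10 is 7.2 and rank 11 is 7.3.
Interpolate: 7.2 + 0.6·(7.3 − 7.2) = 7.2 + 0.6·0.1 = 7.26.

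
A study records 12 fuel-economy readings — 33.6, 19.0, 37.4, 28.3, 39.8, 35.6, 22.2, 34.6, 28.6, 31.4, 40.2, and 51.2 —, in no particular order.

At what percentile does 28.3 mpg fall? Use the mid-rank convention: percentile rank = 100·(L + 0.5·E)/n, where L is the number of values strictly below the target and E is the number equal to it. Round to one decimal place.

Sorted: 19.0, 22.2, 28.3, 28.6, 31.4, 33.6, 34.6, 35.6, 37.4, 39.8, 40.2, 51.2.
Count below 28.3: L = 2; count equal: E = 1; n = 12.
Percentile rank = 100·(2 + 0.5·1)/12 = 100·2.5/12 = 20.83.

20.8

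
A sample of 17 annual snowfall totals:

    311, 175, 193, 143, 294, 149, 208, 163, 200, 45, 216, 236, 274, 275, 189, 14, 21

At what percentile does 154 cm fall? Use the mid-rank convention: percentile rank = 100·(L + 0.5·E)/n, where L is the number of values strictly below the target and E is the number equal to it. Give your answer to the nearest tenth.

Sorted: 14, 21, 45, 143, 149, 163, 175, 189, 193, 200, 208, 216, 236, 274, 275, 294, 311.
Count below 154: L = 5; count equal: E = 0; n = 17.
Percentile rank = 100·(5 + 0.5·0)/17 = 100·5/17 = 29.41.

29.4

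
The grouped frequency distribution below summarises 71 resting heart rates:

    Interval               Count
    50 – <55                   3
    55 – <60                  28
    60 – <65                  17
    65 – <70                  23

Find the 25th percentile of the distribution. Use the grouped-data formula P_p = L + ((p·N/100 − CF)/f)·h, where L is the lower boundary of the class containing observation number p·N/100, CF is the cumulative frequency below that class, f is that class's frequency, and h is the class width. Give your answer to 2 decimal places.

N = 71; target position k = 25/100 · 71 = 17.75.
Cumulative frequencies: 3, 31, 48, 71.
Observation 17.75 falls in the class 55 – <60.
L = 55, CF = 3, f = 28, h = 5.
P25 = 55 + ((17.75 − 3)/28)·5 = 55 + 2.63393 = 57.6339.

57.63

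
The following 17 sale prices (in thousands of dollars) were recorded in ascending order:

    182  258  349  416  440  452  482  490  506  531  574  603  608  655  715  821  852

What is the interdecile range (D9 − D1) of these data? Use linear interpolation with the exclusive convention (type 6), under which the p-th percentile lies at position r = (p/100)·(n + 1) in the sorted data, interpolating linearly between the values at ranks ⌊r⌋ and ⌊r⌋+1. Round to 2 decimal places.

n = 17.
P10: r = 1.8; ranks 1–2 are 182, 258; interpolating gives 242.8.
P90: r = 16.2; ranks 16–17 are 821, 852; interpolating gives 827.2.
Difference: 827.2 − 242.8 = 584.4.

584.40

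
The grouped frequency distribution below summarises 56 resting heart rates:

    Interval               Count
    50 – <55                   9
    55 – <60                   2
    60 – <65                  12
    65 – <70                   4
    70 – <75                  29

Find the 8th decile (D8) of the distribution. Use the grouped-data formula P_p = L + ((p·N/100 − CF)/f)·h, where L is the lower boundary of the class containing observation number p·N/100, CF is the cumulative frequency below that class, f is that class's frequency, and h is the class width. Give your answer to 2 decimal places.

N = 56; target position k = 80/100 · 56 = 44.8.
Cumulative frequencies: 9, 11, 23, 27, 56.
Observation 44.8 falls in the class 70 – <75.
L = 70, CF = 27, f = 29, h = 5.
P80 = 70 + ((44.8 − 27)/29)·5 = 70 + 3.06897 = 73.069.

73.07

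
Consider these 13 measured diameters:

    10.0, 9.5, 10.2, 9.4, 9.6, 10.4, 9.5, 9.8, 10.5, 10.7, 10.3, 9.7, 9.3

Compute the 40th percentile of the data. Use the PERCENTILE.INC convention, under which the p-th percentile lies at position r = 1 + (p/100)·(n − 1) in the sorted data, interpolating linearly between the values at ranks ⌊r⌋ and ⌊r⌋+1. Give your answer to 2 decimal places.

9.68

Sorted: 9.3, 9.4, 9.5, 9.5, 9.6, 9.7, 9.8, 10.0, 10.2, 10.3, 10.4, 10.5, 10.7.
n = 13.
r = 1 + (40/100)·(13 − 1) = 1 + 4.8 = 5.8.
Rank 5 is 9.6 and rank 6 is 9.7.
Interpolate: 9.6 + 0.8·(9.7 − 9.6) = 9.6 + 0.8·0.1 = 9.68.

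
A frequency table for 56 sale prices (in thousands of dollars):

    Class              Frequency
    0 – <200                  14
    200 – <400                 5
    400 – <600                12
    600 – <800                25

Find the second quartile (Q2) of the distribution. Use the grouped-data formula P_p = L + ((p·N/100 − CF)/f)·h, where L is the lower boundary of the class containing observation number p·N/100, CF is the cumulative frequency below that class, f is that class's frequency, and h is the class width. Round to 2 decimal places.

550.00

N = 56; target position k = 50/100 · 56 = 28.
Cumulative frequencies: 14, 19, 31, 56.
Observation 28 falls in the class 400 – <600.
L = 400, CF = 19, f = 12, h = 200.
P50 = 400 + ((28 − 19)/12)·200 = 400 + 150 = 550.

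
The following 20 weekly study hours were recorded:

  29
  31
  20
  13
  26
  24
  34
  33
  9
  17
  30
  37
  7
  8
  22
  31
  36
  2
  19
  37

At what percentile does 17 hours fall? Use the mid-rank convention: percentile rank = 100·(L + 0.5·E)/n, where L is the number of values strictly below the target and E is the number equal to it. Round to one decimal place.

27.5

Sorted: 2, 7, 8, 9, 13, 17, 19, 20, 22, 24, 26, 29, 30, 31, 31, 33, 34, 36, 37, 37.
Count below 17: L = 5; count equal: E = 1; n = 20.
Percentile rank = 100·(5 + 0.5·1)/20 = 100·5.5/20 = 27.5.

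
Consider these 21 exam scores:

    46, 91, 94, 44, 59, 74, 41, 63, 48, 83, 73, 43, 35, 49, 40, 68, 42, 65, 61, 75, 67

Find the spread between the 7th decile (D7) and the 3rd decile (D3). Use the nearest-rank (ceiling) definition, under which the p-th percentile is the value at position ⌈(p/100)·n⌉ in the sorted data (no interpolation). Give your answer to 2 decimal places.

22.00

Sorted: 35, 40, 41, 42, 43, 44, 46, 48, 49, 59, 61, 63, 65, 67, 68, 73, 74, 75, 83, 91, 94.
n = 21.
P30: rank ⌈30/100·21⌉ = 7 → 46.
P70: rank ⌈70/100·21⌉ = 15 → 68.
Difference: 68 − 46 = 22.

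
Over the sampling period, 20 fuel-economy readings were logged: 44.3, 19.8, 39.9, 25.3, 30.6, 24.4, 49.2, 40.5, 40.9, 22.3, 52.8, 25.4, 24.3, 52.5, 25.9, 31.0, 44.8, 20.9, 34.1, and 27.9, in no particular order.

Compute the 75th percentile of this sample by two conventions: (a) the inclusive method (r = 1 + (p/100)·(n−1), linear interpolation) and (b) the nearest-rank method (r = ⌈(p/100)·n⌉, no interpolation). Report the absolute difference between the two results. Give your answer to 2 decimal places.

Sorted: 19.8, 20.9, 22.3, 24.3, 24.4, 25.3, 25.4, 25.9, 27.9, 30.6, 31.0, 34.1, 39.9, 40.5, 40.9, 44.3, 44.8, 49.2, 52.5, 52.8.
n = 20.
(a) r = 15.25; between ranks 15 (40.9) and 16 (44.3): 41.75.
(b) the nearest-rank method: rank 15 → 40.9.
|41.75 − 40.9| = 0.85.

0.85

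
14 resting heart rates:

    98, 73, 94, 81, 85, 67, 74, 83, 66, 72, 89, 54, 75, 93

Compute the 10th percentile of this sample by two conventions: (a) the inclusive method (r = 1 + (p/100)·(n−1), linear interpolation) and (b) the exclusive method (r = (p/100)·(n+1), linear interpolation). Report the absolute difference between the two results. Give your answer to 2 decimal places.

Sorted: 54, 66, 67, 72, 73, 74, 75, 81, 83, 85, 89, 93, 94, 98.
n = 14.
(a) r = 2.3; between ranks 2 (66) and 3 (67): 66.3.
(b) r = 1.5; between ranks 1 (54) and 2 (66): 60.
|66.3 − 60| = 6.3.

6.30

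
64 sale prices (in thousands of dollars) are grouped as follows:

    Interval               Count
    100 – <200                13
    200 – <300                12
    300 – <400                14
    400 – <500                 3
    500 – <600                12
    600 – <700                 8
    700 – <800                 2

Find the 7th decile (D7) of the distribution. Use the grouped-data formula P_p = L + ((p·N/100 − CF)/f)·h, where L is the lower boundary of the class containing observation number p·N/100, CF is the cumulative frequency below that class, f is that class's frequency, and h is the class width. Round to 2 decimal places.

523.33

N = 64; target position k = 70/100 · 64 = 44.8.
Cumulative frequencies: 13, 25, 39, 42, 54, 62, 64.
Observation 44.8 falls in the class 500 – <600.
L = 500, CF = 42, f = 12, h = 100.
P70 = 500 + ((44.8 − 42)/12)·100 = 500 + 23.3333 = 523.333.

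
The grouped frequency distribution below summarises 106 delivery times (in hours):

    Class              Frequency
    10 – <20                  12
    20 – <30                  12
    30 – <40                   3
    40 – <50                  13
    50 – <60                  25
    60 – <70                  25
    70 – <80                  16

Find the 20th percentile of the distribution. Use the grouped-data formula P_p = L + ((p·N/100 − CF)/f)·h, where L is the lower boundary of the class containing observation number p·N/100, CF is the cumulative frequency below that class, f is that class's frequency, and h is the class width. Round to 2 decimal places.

27.67

N = 106; target position k = 20/100 · 106 = 21.2.
Cumulative frequencies: 12, 24, 27, 40, 65, 90, 106.
Observation 21.2 falls in the class 20 – <30.
L = 20, CF = 12, f = 12, h = 10.
P20 = 20 + ((21.2 − 12)/12)·10 = 20 + 7.66667 = 27.6667.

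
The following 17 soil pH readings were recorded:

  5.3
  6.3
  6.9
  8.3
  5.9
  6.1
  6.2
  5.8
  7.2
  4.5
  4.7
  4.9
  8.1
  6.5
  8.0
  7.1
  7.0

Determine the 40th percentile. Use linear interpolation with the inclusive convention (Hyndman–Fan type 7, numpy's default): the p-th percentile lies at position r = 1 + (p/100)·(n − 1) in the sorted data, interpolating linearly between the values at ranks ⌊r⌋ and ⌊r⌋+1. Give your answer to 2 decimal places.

6.14

Sorted: 4.5, 4.7, 4.9, 5.3, 5.8, 5.9, 6.1, 6.2, 6.3, 6.5, 6.9, 7.0, 7.1, 7.2, 8.0, 8.1, 8.3.
n = 17.
r = 1 + (40/100)·(17 − 1) = 1 + 6.4 = 7.4.
Rank 7 is 6.1 and rank 8 is 6.2.
Interpolate: 6.1 + 0.4·(6.2 − 6.1) = 6.1 + 0.4·0.1 = 6.14.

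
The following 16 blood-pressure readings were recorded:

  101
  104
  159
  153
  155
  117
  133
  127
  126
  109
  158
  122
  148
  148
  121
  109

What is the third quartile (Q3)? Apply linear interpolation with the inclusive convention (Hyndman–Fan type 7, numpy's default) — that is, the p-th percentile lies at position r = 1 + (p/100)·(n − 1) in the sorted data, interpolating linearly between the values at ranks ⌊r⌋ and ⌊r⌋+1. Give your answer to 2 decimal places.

Sorted: 101, 104, 109, 109, 117, 121, 122, 126, 127, 133, 148, 148, 153, 155, 158, 159.
n = 16.
r = 1 + (75/100)·(16 − 1) = 1 + 11.25 = 12.25.
Rank 12 is 148 and rank 13 is 153.
Interpolate: 148 + 0.25·(153 − 148) = 148 + 0.25·5 = 149.25.

149.25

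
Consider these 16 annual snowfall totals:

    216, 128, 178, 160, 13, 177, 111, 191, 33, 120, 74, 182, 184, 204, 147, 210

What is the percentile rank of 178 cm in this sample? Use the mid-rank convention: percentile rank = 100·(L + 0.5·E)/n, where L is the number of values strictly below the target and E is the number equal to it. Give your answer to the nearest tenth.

59.4

Sorted: 13, 33, 74, 111, 120, 128, 147, 160, 177, 178, 182, 184, 191, 204, 210, 216.
Count below 178: L = 9; count equal: E = 1; n = 16.
Percentile rank = 100·(9 + 0.5·1)/16 = 100·9.5/16 = 59.38.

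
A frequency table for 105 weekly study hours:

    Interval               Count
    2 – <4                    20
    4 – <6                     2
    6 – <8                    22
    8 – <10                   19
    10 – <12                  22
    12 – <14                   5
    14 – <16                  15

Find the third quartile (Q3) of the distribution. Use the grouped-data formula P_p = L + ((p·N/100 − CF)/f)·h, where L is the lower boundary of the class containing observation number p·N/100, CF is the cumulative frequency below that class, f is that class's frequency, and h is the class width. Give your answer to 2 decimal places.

N = 105; target position k = 75/100 · 105 = 78.75.
Cumulative frequencies: 20, 22, 44, 63, 85, 90, 105.
Observation 78.75 falls in the class 10 – <12.
L = 10, CF = 63, f = 22, h = 2.
P75 = 10 + ((78.75 − 63)/22)·2 = 10 + 1.43182 = 11.4318.

11.43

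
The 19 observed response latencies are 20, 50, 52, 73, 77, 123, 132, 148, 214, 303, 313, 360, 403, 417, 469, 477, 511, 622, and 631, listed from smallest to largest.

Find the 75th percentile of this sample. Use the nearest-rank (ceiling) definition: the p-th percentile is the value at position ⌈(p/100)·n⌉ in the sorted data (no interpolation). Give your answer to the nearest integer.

n = 19.
Position = ⌈75/100 · 19⌉ = ⌈14.25⌉ = 15.
The value at rank 15 is 469.

469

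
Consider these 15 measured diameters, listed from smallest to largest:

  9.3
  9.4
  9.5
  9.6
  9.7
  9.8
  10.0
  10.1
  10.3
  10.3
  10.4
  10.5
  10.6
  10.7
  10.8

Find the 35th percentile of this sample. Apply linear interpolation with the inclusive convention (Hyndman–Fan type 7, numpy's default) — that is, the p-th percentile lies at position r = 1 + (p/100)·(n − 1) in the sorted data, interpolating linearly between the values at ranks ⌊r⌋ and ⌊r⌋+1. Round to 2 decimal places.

9.79

n = 15.
r = 1 + (35/100)·(15 − 1) = 1 + 4.9 = 5.9.
Rank 5 is 9.7 and rank 6 is 9.8.
Interpolate: 9.7 + 0.9·(9.8 − 9.7) = 9.7 + 0.9·0.1 = 9.79.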